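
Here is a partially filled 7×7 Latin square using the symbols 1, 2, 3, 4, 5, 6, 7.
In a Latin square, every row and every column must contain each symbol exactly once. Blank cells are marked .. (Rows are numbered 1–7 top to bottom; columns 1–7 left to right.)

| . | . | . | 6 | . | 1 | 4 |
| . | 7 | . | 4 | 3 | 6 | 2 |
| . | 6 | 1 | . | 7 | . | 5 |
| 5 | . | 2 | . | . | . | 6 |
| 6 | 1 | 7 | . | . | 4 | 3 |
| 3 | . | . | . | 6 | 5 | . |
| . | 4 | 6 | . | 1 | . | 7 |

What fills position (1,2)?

5

Row 2, column 1: row 2 has {2, 3, 4, 6, 7} and column 1 has {3, 5, 6}, leaving only 1.
Row 2, column 3: row 2 has {1, 2, 3, 4, 6, 7} and column 3 has {1, 2, 6, 7}, leaving only 5.
Row 1, column 3: row 1 has {1, 4, 6} and column 3 has {1, 2, 5, 6, 7}, leaving only 3.
Row 4, column 2: row 4 has {2, 5, 6} and column 2 has {1, 4, 6, 7}, leaving only 3.
Row 4, column 5: row 4 has {2, 3, 5, 6} and column 5 has {1, 3, 6, 7}, leaving only 4.
Row 4, column 6: row 4 has {2, 3, 4, 5, 6} and column 6 has {1, 4, 5, 6}, leaving only 7.
Row 4, column 4: row 4 has {2, 3, 4, 5, 6, 7} and column 4 has {4, 6}, leaving only 1.
Row 6, column 2: row 6 has {3, 5, 6} and column 2 has {1, 3, 4, 6, 7}, leaving only 2.
Row 1 already has {1, 3, 4, 6} and column 2 already has {1, 2, 3, 4, 6, 7}, so row 1, column 2 must be 5.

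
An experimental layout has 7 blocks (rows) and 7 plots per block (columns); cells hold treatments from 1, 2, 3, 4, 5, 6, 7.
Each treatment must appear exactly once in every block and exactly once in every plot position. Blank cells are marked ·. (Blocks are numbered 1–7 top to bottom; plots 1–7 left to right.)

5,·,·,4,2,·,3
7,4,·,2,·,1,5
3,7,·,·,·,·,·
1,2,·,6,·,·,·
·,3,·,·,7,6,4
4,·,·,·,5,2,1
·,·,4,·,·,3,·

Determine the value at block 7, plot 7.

Block 1, plot 6: block 1 has {2, 3, 4, 5} and plot 6 has {1, 2, 3, 6}, leaving only 7.
Block 4, plot 7: block 4 has {1, 2, 6} and plot 7 has {1, 3, 4, 5}, leaving only 7.
Block 5, plot 1: block 5 has {3, 4, 6, 7} and plot 1 has {1, 3, 4, 5, 7}, leaving only 2.
Block 6, plot 2: block 6 has {1, 2, 4, 5} and plot 2 has {2, 3, 4, 7}, leaving only 6.
Block 1, plot 2: block 1 has {2, 3, 4, 5, 7} and plot 2 has {2, 3, 4, 6, 7}, leaving only 1.
Block 1, plot 3: block 1 has {1, 2, 3, 4, 5, 7} and plot 3 has {4}, leaving only 6.
Block 2, plot 3: block 2 has {1, 2, 4, 5, 7} and plot 3 has {4, 6}, leaving only 3.
Block 2, plot 5: block 2 has {1, 2, 3, 4, 5, 7} and plot 5 has {2, 5, 7}, leaving only 6.
Block 4, plot 3: block 4 has {1, 2, 6, 7} and plot 3 has {3, 4, 6}, leaving only 5.
Block 4, plot 6: block 4 has {1, 2, 5, 6, 7} and plot 6 has {1, 2, 3, 6, 7}, leaving only 4.
Block 3, plot 6: block 3 has {3, 7} and plot 6 has {1, 2, 3, 4, 6, 7}, leaving only 5.
Block 3, plot 4: block 3 has {3, 5, 7} and plot 4 has {2, 4, 6}, leaving only 1.
Block 3, plot 3: block 3 has {1, 3, 5, 7} and plot 3 has {3, 4, 5, 6}, leaving only 2.
Block 3, plot 5: block 3 has {1, 2, 3, 5, 7} and plot 5 has {2, 5, 6, 7}, leaving only 4.
Block 3, plot 7: block 3 has {1, 2, 3, 4, 5, 7} and plot 7 has {1, 3, 4, 5, 7}, leaving only 6.
Block 7 already has {3, 4} and plot 7 already has {1, 3, 4, 5, 6, 7}, so block 7, plot 7 must be 2.

2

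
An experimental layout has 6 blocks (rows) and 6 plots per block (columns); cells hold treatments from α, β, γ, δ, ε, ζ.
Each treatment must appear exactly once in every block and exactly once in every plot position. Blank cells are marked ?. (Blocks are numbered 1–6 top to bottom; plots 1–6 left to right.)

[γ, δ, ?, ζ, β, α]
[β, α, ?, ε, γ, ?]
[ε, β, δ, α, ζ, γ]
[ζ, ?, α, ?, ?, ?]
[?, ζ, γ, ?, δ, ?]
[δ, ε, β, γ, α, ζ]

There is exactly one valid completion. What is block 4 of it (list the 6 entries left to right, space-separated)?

ζ γ α δ ε β

Block 4, plot 2: block 4 has {α, ζ} and plot 2 has {α, β, δ, ε, ζ}, leaving only γ.
Block 4, plot 5: block 4 has {α, γ, ζ} and plot 5 has {α, β, γ, δ, ζ}, leaving only ε.
Block 1, plot 3: block 1 has {α, β, γ, δ, ζ} and plot 3 has {α, β, γ, δ}, leaving only ε.
Block 2, plot 3: block 2 has {α, β, γ, ε} and plot 3 has {α, β, γ, δ, ε}, leaving only ζ.
Block 2, plot 6: block 2 has {α, β, γ, ε, ζ} and plot 6 has {α, γ, ζ}, leaving only δ.
Block 4, plot 6: block 4 has {α, γ, ε, ζ} and plot 6 has {α, γ, δ, ζ}, leaving only β.
Block 4, plot 4: block 4 has {α, β, γ, ε, ζ} and plot 4 has {α, γ, ε, ζ}, leaving only δ.
So block 4 reads: ζ γ α δ ε β.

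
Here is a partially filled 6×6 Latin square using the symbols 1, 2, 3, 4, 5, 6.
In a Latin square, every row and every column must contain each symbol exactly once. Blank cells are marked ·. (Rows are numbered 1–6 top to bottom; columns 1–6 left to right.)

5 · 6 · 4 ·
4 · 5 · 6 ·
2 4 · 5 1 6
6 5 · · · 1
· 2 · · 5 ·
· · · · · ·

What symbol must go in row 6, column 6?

Row 3, column 3: row 3 has {1, 2, 4, 5, 6} and column 3 has {5, 6}, leaving only 3.
Row 6, column 6 is narrowed to {2, 3, 4, 5}.
If it were 2, then row 2, column 6 would be left with no valid symbol.
If it were 3, then row 2, column 6 would be left with no valid symbol.
If it were 4, then row 2, column 6 would be left with no valid symbol.
So row 6, column 6 must be 5.

5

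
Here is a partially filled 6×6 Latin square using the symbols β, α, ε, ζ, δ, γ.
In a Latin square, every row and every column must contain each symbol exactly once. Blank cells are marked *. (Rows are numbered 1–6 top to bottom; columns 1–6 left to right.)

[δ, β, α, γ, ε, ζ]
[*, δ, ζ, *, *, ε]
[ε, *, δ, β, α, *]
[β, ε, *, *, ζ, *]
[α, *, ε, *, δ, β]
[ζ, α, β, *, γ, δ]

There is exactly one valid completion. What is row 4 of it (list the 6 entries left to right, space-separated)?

β ε γ δ ζ α

Row 4, column 3: row 4 has {β, ε, ζ} and column 3 has {β, α, ε, ζ, δ}, leaving only γ.
Row 4, column 6: row 4 has {β, ε, ζ, γ} and column 6 has {β, ε, ζ, δ}, leaving only α.
Row 4, column 4: row 4 has {β, α, ε, ζ, γ} and column 4 has {β, γ}, leaving only δ.
So row 4 reads: β ε γ δ ζ α.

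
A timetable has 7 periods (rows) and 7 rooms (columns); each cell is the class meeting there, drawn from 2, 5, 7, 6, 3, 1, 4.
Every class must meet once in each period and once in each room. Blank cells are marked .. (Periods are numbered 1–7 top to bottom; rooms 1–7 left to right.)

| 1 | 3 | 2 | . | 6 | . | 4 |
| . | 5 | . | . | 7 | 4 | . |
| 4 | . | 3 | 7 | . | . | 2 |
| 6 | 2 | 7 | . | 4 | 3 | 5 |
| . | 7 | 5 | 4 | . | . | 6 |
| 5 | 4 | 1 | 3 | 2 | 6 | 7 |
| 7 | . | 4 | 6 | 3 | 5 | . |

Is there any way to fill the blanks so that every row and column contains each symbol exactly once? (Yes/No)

Period 1, room 4: period 1 has {2, 6, 3, 1, 4} and room 4 has {7, 6, 3, 4}, so it must be 5.
Period 1, room 6: period 1 has {2, 5, 6, 3, 1, 4} and room 6 has {5, 6, 3, 4}, so it must be 7.
Period 2, room 3: period 2 has {5, 7, 4} and room 3 has {2, 5, 7, 3, 1, 4}, so it must be 6.
Period 3, room 6: period 3 has {2, 7, 3, 4} and room 6 has {5, 7, 6, 3, 4}, so it must be 1.
Period 3, room 2: period 3 has {2, 7, 3, 1, 4} and room 2 has {2, 5, 7, 3, 4}, so it must be 6.
Period 3, room 5: period 3 has {2, 7, 6, 3, 1, 4} and room 5 has {2, 7, 6, 3, 4}, so it must be 5.
Period 4, room 4: period 4 has {2, 5, 7, 6, 3, 4} and room 4 has {5, 7, 6, 3, 4}, so it must be 1.
Period 2, room 4: period 2 has {5, 7, 6, 4} and room 4 has {5, 7, 6, 3, 1, 4}, so it must be 2.
Period 2, room 1: period 2 has {2, 5, 7, 6, 4} and room 1 has {5, 7, 6, 1, 4}, so it must be 3.
Period 2, room 7: period 2 has {2, 5, 7, 6, 3, 4} and room 7 has {2, 5, 7, 6, 4}, so it must be 1.
Now period 7, room 7: period 7 together with room 7 already contain {2, 5, 7, 6, 3, 1, 4} — every symbol — so nothing can go there. The grid has no valid completion.

No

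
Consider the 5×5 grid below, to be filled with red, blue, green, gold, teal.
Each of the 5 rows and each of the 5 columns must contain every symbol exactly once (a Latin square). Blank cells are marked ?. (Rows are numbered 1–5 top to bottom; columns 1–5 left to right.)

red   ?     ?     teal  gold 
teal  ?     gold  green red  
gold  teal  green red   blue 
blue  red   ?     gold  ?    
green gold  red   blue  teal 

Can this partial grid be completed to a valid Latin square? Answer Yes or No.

No row or column among the givens repeats a symbol, and propagating forced cells runs into no contradiction.
One valid completion exists (for instance, red green blue teal gold / teal blue gold green red / gold teal green red blue / blue red teal gold green / green gold red blue teal).

Yes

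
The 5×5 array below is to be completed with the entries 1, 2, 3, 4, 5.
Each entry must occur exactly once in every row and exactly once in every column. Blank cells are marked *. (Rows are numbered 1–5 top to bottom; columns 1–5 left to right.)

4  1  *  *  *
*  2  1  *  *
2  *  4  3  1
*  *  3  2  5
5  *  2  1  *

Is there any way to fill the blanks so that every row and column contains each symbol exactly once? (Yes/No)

Row 1, column 3: row 1 has {1, 4} and column 3 has {1, 2, 3, 4}, so it must be 5.
Now row 1, column 4: row 1 together with column 4 already contain {1, 2, 3, 4, 5} — every symbol — so nothing can go there. The grid has no valid completion.

No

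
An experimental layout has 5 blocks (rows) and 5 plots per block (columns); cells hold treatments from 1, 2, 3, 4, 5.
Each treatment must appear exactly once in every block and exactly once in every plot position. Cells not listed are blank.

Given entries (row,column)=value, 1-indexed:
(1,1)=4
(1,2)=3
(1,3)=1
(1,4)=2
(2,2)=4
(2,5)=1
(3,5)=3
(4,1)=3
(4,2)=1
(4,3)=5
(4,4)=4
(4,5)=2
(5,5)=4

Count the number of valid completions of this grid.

Block 1, plot 5: eliminating its block and plot leaves {5}.
Block 2, plot 1: eliminating its block and plot leaves {2, 5}.
Block 2, plot 3: eliminating its block and plot leaves {2, 3}.
Block 2, plot 4: eliminating its block and plot leaves {3, 5}.
Block 3, plot 1: eliminating its block and plot leaves {1, 2, 5}.
Block 3, plot 2: eliminating its block and plot leaves {2, 5}.
Block 3, plot 3: eliminating its block and plot leaves {2, 4}.
Block 3, plot 4: eliminating its block and plot leaves {1, 5}.
Block 5, plot 1: eliminating its block and plot leaves {1, 2, 5}.
Block 5, plot 2: eliminating its block and plot leaves {2, 5}.
Block 5, plot 3: eliminating its block and plot leaves {2, 3}.
Block 5, plot 4: eliminating its block and plot leaves {1, 3, 5}.
Enumerating the assignments across these blanks that avoid any block or plot repeat gives 3 completions.

3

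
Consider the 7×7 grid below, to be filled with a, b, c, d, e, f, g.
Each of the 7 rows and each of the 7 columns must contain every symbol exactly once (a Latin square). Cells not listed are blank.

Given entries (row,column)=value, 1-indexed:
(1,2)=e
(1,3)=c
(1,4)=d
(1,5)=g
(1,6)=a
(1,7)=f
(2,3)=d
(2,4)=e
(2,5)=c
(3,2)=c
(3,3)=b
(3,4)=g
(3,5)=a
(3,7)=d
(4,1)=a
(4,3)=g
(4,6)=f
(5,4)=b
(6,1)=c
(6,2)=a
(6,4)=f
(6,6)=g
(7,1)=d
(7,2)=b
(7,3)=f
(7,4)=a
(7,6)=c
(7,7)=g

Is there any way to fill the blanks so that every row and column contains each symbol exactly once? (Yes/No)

No row or column among the givens repeats a symbol, and propagating forced cells runs into no contradiction.
One valid completion exists (for instance, b e c d g a f / g f d e c b a / f c b g a e d / a d g c b f e / e g a b f d c / c a e f d g b / d b f a e c g).

Yes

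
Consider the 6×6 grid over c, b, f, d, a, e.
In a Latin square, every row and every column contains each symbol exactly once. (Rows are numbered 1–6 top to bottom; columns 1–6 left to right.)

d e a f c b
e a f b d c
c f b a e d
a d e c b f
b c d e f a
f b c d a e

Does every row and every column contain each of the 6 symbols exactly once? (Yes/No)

Each row is a permutation of the 6 symbols, and so is each column.

Yes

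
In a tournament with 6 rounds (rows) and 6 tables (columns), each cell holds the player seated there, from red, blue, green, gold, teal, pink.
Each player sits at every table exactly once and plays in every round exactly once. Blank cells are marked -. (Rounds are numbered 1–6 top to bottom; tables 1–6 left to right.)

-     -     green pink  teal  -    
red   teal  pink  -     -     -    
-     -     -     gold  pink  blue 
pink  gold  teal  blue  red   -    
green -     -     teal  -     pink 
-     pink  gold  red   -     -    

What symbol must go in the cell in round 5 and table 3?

blue

Round 2, table 4: round 2 has {red, teal, pink} and table 4 has {red, blue, gold, teal, pink}, leaving only green.
Round 2, table 6: round 2 has {red, green, teal, pink} and table 6 has {blue, pink}, leaving only gold.
Round 1, table 6: round 1 has {green, teal, pink} and table 6 has {blue, gold, pink}, leaving only red.
Round 1, table 2: round 1 has {red, green, teal, pink} and table 2 has {gold, teal, pink}, leaving only blue.
Round 1, table 1: round 1 has {red, blue, green, teal, pink} and table 1 has {red, green, pink}, leaving only gold.
Round 2, table 5: round 2 has {red, green, gold, teal, pink} and table 5 has {red, teal, pink}, leaving only blue.
Round 3, table 1: round 3 has {blue, gold, pink} and table 1 has {red, green, gold, pink}, leaving only teal.
Round 3, table 3: round 3 has {blue, gold, teal, pink} and table 3 has {green, gold, teal, pink}, leaving only red.
Round 5 already has {green, teal, pink} and table 3 already has {red, green, gold, teal, pink}, so round 5, table 3 must be blue.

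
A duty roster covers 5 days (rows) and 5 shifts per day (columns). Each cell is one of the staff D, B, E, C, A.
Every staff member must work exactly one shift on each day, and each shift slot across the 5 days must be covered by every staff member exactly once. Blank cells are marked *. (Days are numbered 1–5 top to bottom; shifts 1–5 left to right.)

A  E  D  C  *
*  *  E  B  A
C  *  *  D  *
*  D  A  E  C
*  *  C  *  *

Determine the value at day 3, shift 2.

A

Day 1, shift 5: day 1 has {D, E, C, A} and shift 5 has {C, A}, leaving only B.
Day 2, shift 1: day 2 has {B, E, A} and shift 1 has {C, A}, leaving only D.
Day 2, shift 2: day 2 has {D, B, E, A} and shift 2 has {D, E}, leaving only C.
Day 3, shift 3: day 3 has {D, C} and shift 3 has {D, E, C, A}, leaving only B.
Day 3 already has {D, B, C} and shift 2 already has {D, E, C}, so day 3, shift 2 must be A.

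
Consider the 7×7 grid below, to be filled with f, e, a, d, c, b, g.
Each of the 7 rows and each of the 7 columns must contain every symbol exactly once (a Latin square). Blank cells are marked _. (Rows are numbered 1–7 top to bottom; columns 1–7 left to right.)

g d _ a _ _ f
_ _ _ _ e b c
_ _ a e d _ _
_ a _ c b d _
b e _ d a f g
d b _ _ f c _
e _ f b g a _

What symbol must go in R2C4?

Row 1, column 5: row 1 has {f, a, d, g} and column 5 has {f, e, a, d, b, g}, leaving only c.
Row 1, column 6: row 1 has {f, a, d, c, g} and column 6 has {f, a, d, c, b}, leaving only e.
Row 1, column 3: row 1 has {f, e, a, d, c, g} and column 3 has {f, a}, leaving only b.
Row 3, column 6: row 3 has {e, a, d} and column 6 has {f, e, a, d, c, b}, leaving only g.
Row 3, column 7: row 3 has {e, a, d, g} and column 7 has {f, c, g}, leaving only b.
Row 4, column 1: row 4 has {a, d, c, b} and column 1 has {e, d, b, g}, leaving only f.
Row 2, column 1: row 2 has {e, c, b} and column 1 has {f, e, d, b, g}, leaving only a.
Row 3, column 1: row 3 has {e, a, d, b, g} and column 1 has {f, e, a, d, b, g}, leaving only c.
Row 3, column 2: row 3 has {e, a, d, c, b, g} and column 2 has {e, a, d, b}, leaving only f.
Row 2, column 2: row 2 has {e, a, c, b} and column 2 has {f, e, a, d, b}, leaving only g.
Row 2 already has {e, a, c, b, g} and column 4 already has {e, a, d, c, b}, so row 2, column 4 must be f.

f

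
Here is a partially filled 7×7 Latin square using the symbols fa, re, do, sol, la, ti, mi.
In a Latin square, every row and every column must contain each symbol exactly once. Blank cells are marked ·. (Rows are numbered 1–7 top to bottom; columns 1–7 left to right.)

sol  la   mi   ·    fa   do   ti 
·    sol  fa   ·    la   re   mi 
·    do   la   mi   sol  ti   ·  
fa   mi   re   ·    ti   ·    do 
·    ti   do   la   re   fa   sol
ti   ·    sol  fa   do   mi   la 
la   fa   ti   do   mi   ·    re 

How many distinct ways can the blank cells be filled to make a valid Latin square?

Row 1, column 4: eliminating its row and column leaves {re}.
Row 2, column 1: eliminating its row and column leaves {do}.
Row 2, column 4: eliminating its row and column leaves {ti}.
Row 3, column 1: eliminating its row and column leaves {re}.
Row 3, column 7: eliminating its row and column leaves {fa}.
Row 4, column 4: eliminating its row and column leaves {sol}.
Row 4, column 6: eliminating its row and column leaves {sol, la}.
Row 5, column 1: eliminating its row and column leaves {mi}.
Row 6, column 2: eliminating its row and column leaves {re}.
Row 7, column 6: eliminating its row and column leaves {sol}.
Only one assignment across all blanks avoids any row or column repeat, giving 1 completion.

1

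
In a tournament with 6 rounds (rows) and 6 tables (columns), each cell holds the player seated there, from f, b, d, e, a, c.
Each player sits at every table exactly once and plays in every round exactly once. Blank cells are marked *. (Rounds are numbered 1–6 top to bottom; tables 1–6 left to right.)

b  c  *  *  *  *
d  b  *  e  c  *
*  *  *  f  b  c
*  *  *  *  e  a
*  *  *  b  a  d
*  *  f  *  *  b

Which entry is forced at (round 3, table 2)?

d

Round 2, table 3: round 2 has {b, d, e, c} and table 3 has {f}, leaving only a.
Round 2, table 6: round 2 has {b, d, e, a, c} and table 6 has {b, d, a, c}, leaving only f.
Round 1, table 6: round 1 has {b, c} and table 6 has {f, b, d, a, c}, leaving only e.
Round 1, table 3: round 1 has {b, e, c} and table 3 has {f, a}, leaving only d.
Round 1, table 4: round 1 has {b, d, e, c} and table 4 has {f, b, e}, leaving only a.
Round 1, table 5: round 1 has {b, d, e, a, c} and table 5 has {b, e, a, c}, leaving only f.
Round 3, table 3: round 3 has {f, b, c} and table 3 has {f, d, a}, leaving only e.
Round 3, table 1: round 3 has {f, b, e, c} and table 1 has {b, d}, leaving only a.
Round 3 already has {f, b, e, a, c} and table 2 already has {b, c}, so round 3, table 2 must be d.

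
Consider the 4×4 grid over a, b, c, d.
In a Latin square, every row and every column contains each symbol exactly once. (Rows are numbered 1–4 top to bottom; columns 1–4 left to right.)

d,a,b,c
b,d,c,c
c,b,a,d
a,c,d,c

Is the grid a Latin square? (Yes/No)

No

Row 4 contains c twice (at columns 2 and 4); row 2 is also not a permutation.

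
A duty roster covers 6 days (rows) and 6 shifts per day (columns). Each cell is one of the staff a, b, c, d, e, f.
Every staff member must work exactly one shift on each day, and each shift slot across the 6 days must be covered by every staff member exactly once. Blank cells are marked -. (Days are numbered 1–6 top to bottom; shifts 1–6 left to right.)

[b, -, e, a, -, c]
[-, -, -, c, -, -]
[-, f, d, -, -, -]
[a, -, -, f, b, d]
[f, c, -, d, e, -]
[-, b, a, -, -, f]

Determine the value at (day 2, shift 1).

Day 1, shift 2: day 1 has {a, b, c, e} and shift 2 has {b, c, f}, leaving only d.
Day 1, shift 5: day 1 has {a, b, c, d, e} and shift 5 has {b, e}, leaving only f.
Day 4, shift 2: day 4 has {a, b, d, f} and shift 2 has {b, c, d, f}, leaving only e.
Day 2, shift 2: day 2 has {c} and shift 2 has {b, c, d, e, f}, leaving only a.
Day 2, shift 5: day 2 has {a, c} and shift 5 has {b, e, f}, leaving only d.
Day 2 already has {a, c, d} and shift 1 already has {a, b, f}, so day 2, shift 1 must be e.

e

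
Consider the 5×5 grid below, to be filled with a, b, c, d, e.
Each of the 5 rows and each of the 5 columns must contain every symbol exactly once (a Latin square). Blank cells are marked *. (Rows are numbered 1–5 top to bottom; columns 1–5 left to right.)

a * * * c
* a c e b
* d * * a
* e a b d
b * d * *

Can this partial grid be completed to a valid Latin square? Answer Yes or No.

No row or column among the givens repeats a symbol, and propagating forced cells runs into no contradiction.
One valid completion exists (for instance, a b e d c / d a c e b / e d b c a / c e a b d / b c d a e).

Yes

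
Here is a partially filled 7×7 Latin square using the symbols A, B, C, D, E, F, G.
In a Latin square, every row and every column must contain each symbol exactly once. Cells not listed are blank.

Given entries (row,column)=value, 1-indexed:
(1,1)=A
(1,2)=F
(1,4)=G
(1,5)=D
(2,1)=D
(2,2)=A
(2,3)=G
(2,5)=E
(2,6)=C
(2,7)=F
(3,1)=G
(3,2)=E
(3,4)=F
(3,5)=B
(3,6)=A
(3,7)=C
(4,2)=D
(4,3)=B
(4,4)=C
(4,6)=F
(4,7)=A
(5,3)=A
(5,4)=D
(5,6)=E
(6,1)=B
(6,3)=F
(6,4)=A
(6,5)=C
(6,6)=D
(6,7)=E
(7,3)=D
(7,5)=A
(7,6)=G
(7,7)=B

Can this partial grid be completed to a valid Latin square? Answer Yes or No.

No

Row 1, column 7: row 1 together with column 7 already contain {A, B, C, D, E, F, G} — every symbol — so nothing can go there. The grid has no valid completion.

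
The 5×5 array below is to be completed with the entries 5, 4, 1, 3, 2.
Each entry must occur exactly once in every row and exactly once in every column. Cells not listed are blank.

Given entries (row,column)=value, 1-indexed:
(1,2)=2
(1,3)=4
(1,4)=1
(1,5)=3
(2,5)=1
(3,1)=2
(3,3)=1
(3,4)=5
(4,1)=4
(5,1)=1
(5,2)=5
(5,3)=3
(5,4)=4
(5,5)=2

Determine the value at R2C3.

Row 1, column 1: row 1 has {4, 1, 3, 2} and column 1 has {4, 1, 2}, leaving only 5.
Row 2, column 1: row 2 has {1} and column 1 has {5, 4, 1, 2}, leaving only 3.
Row 2, column 2: row 2 has {1, 3} and column 2 has {5, 2}, leaving only 4.
Row 2, column 4: row 2 has {4, 1, 3} and column 4 has {5, 4, 1}, leaving only 2.
Row 2 already has {4, 1, 3, 2} and column 3 already has {4, 1, 3}, so row 2, column 3 must be 5.

5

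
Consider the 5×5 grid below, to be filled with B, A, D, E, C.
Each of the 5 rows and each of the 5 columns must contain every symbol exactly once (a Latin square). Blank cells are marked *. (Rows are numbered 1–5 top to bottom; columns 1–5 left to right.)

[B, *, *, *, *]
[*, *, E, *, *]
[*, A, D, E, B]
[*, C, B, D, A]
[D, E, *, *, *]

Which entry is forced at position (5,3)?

Row 1, column 2: row 1 has {B} and column 2 has {A, E, C}, leaving only D.
Row 2, column 2: row 2 has {E} and column 2 has {A, D, E, C}, leaving only B.
Row 3, column 1: row 3 has {B, A, D, E} and column 1 has {B, D}, leaving only C.
Row 2, column 1: row 2 has {B, E} and column 1 has {B, D, C}, leaving only A.
Row 2, column 4: row 2 has {B, A, E} and column 4 has {D, E}, leaving only C.
Row 1, column 4: row 1 has {B, D} and column 4 has {D, E, C}, leaving only A.
Row 1, column 3: row 1 has {B, A, D} and column 3 has {B, D, E}, leaving only C.
Row 5 already has {D, E} and column 3 already has {B, D, E, C}, so row 5, column 3 must be A.

A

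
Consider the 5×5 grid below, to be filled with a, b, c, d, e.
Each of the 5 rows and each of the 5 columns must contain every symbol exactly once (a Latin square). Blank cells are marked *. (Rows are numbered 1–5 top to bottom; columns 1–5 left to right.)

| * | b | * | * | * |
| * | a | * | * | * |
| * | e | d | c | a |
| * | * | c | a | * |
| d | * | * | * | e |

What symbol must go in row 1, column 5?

Row 3, column 1: row 3 has {a, c, d, e} and column 1 has {d}, leaving only b.
Row 4, column 1: row 4 has {a, c} and column 1 has {b, d}, leaving only e.
Row 2, column 1: row 2 has {a} and column 1 has {b, d, e}, leaving only c.
Row 1, column 1: row 1 has {b} and column 1 has {b, c, d, e}, leaving only a.
Row 1, column 3: row 1 has {a, b} and column 3 has {c, d}, leaving only e.
Row 1, column 4: row 1 has {a, b, e} and column 4 has {a, c}, leaving only d.
Row 1 already has {a, b, d, e} and column 5 already has {a, e}, so row 1, column 5 must be c.

c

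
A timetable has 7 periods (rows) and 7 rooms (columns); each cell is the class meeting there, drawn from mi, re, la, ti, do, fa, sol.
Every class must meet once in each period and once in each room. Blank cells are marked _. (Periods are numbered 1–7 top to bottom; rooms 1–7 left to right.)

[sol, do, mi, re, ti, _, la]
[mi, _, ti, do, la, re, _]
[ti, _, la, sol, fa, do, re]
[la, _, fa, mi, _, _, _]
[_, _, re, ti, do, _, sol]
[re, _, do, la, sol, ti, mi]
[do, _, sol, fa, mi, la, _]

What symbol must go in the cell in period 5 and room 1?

fa

Period 5 already has {re, ti, do, sol} and room 1 already has {mi, re, la, ti, do, sol}, so period 5, room 1 must be fa.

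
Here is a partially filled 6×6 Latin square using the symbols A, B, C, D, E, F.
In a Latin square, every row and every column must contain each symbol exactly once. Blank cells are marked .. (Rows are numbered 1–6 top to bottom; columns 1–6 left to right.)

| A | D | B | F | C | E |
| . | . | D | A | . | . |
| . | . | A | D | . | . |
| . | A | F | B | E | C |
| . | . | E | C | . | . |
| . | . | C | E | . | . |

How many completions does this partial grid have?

16

Row 2, column 1: eliminating its row and column leaves {B, C, E, F}.
Row 2, column 2: eliminating its row and column leaves {B, C, E, F}.
Row 2, column 5: eliminating its row and column leaves {B, F}.
Row 2, column 6: eliminating its row and column leaves {B, F}.
Row 3, column 1: eliminating its row and column leaves {B, C, E, F}.
Row 3, column 2: eliminating its row and column leaves {B, C, E, F}.
Row 3, column 5: eliminating its row and column leaves {B, F}.
Row 3, column 6: eliminating its row and column leaves {B, F}.
Row 4, column 1: eliminating its row and column leaves {D}.
Row 5, column 1: eliminating its row and column leaves {B, D, F}.
Row 5, column 2: eliminating its row and column leaves {B, F}.
Row 5, column 5: eliminating its row and column leaves {A, B, D, F}.
Row 5, column 6: eliminating its row and column leaves {A, B, D, F}.
Row 6, column 1: eliminating its row and column leaves {B, D, F}.
Row 6, column 2: eliminating its row and column leaves {B, F}.
Row 6, column 5: eliminating its row and column leaves {A, B, D, F}.
Row 6, column 6: eliminating its row and column leaves {A, B, D, F}.
Enumerating the assignments across these blanks that avoid any row or column repeat gives 16 completions.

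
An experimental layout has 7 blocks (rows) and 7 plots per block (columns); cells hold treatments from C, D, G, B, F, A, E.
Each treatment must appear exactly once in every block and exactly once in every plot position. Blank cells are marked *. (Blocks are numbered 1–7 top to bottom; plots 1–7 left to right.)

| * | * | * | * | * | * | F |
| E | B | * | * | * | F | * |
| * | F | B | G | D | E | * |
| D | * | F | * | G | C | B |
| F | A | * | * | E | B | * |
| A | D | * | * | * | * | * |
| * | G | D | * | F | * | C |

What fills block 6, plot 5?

Block 3, plot 1: block 3 has {D, G, B, F, E} and plot 1 has {D, F, A, E}, leaving only C.
Block 3, plot 7: block 3 has {C, D, G, B, F, E} and plot 7 has {C, B, F}, leaving only A.
Block 4, plot 2: block 4 has {C, D, G, B, F} and plot 2 has {D, G, B, F, A}, leaving only E.
Block 1, plot 2: block 1 has {F} and plot 2 has {D, G, B, F, A, E}, leaving only C.
Block 4, plot 4: block 4 has {C, D, G, B, F, E} and plot 4 has {G}, leaving only A.
Block 6, plot 6: block 6 has {D, A} and plot 6 has {C, B, F, E}, leaving only G.
Block 6, plot 7: block 6 has {D, G, A} and plot 7 has {C, B, F, A}, leaving only E.
Block 6, plot 3: block 6 has {D, G, A, E} and plot 3 has {D, B, F}, leaving only C.
Block 6 already has {C, D, G, A, E} and plot 5 already has {D, G, F, E}, so block 6, plot 5 must be B.

B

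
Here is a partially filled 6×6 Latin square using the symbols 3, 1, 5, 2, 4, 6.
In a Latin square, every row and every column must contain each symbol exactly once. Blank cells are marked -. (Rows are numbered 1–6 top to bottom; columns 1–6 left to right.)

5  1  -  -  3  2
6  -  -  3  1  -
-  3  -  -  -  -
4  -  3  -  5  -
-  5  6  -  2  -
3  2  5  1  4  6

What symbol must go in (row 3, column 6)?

4

Row 1, column 3: row 1 has {3, 1, 5, 2} and column 3 has {3, 5, 6}, leaving only 4.
Row 1, column 4: row 1 has {3, 1, 5, 2, 4} and column 4 has {3, 1}, leaving only 6.
Row 2, column 2: row 2 has {3, 1, 6} and column 2 has {3, 1, 5, 2}, leaving only 4.
Row 2, column 3: row 2 has {3, 1, 4, 6} and column 3 has {3, 5, 4, 6}, leaving only 2.
Row 2, column 6: row 2 has {3, 1, 2, 4, 6} and column 6 has {2, 6}, leaving only 5.
Row 3, column 3: row 3 has {3} and column 3 has {3, 5, 2, 4, 6}, leaving only 1.
Row 3 already has {3, 1} and column 6 already has {5, 2, 6}, so row 3, column 6 must be 4.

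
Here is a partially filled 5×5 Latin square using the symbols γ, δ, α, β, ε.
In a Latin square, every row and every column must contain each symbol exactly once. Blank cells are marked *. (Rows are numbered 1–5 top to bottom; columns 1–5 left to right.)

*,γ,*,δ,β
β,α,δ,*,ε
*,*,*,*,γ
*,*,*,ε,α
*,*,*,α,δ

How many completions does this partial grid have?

Row 1, column 1: eliminating its row and column leaves {α, ε}.
Row 1, column 3: eliminating its row and column leaves {α, ε}.
Row 2, column 4: eliminating its row and column leaves {γ}.
Row 3, column 1: eliminating its row and column leaves {δ, α, ε}.
Row 3, column 2: eliminating its row and column leaves {δ, β, ε}.
Row 3, column 3: eliminating its row and column leaves {α, β, ε}.
Row 3, column 4: eliminating its row and column leaves {β}.
Row 4, column 1: eliminating its row and column leaves {γ, δ}.
Row 4, column 2: eliminating its row and column leaves {δ, β}.
Row 4, column 3: eliminating its row and column leaves {γ, β}.
Row 5, column 1: eliminating its row and column leaves {γ, ε}.
Row 5, column 2: eliminating its row and column leaves {β, ε}.
Row 5, column 3: eliminating its row and column leaves {γ, β, ε}.
Enumerating the assignments across these blanks that avoid any row or column repeat gives 3 completions.

3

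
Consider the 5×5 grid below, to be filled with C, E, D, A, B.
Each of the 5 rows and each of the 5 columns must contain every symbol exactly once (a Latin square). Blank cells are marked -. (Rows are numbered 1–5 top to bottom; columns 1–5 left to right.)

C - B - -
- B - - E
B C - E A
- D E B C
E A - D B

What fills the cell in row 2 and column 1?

D

Row 1, column 2: row 1 has {C, B} and column 2 has {C, D, A, B}, leaving only E.
Row 1, column 4: row 1 has {C, E, B} and column 4 has {E, D, B}, leaving only A.
Row 1, column 5: row 1 has {C, E, A, B} and column 5 has {C, E, A, B}, leaving only D.
Row 2, column 4: row 2 has {E, B} and column 4 has {E, D, A, B}, leaving only C.
Row 3, column 3: row 3 has {C, E, A, B} and column 3 has {E, B}, leaving only D.
Row 2, column 3: row 2 has {C, E, B} and column 3 has {E, D, B}, leaving only A.
Row 2 already has {C, E, A, B} and column 1 already has {C, E, B}, so row 2, column 1 must be D.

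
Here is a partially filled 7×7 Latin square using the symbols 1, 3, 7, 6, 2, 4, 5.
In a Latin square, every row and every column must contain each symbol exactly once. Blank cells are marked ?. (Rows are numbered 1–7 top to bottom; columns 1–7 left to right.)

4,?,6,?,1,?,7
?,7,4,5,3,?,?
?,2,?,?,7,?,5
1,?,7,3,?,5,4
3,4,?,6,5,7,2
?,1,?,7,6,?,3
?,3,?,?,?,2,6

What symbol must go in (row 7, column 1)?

Row 1, column 2: row 1 has {1, 7, 6, 4} and column 2 has {1, 3, 7, 2, 4}, leaving only 5.
Row 1, column 4: row 1 has {1, 7, 6, 4, 5} and column 4 has {3, 7, 6, 5}, leaving only 2.
Row 1, column 6: row 1 has {1, 7, 6, 2, 4, 5} and column 6 has {7, 2, 5}, leaving only 3.
Row 2, column 7: row 2 has {3, 7, 4, 5} and column 7 has {3, 7, 6, 2, 4, 5}, leaving only 1.
Row 2, column 6: row 2 has {1, 3, 7, 4, 5} and column 6 has {3, 7, 2, 5}, leaving only 6.
Row 2, column 1: row 2 has {1, 3, 7, 6, 4, 5} and column 1 has {1, 3, 4}, leaving only 2.
Row 3, column 1: row 3 has {7, 2, 5} and column 1 has {1, 3, 2, 4}, leaving only 6.
Row 4, column 2: row 4 has {1, 3, 7, 4, 5} and column 2 has {1, 3, 7, 2, 4, 5}, leaving only 6.
Row 4, column 5: row 4 has {1, 3, 7, 6, 4, 5} and column 5 has {1, 3, 7, 6, 5}, leaving only 2.
Row 5, column 3: row 5 has {3, 7, 6, 2, 4, 5} and column 3 has {7, 6, 4}, leaving only 1.
Row 3, column 3: row 3 has {7, 6, 2, 5} and column 3 has {1, 7, 6, 4}, leaving only 3.
Row 6, column 1: row 6 has {1, 3, 7, 6} and column 1 has {1, 3, 6, 2, 4}, leaving only 5.
Row 7 already has {3, 6, 2} and column 1 already has {1, 3, 6, 2, 4, 5}, so row 7, column 1 must be 7.

7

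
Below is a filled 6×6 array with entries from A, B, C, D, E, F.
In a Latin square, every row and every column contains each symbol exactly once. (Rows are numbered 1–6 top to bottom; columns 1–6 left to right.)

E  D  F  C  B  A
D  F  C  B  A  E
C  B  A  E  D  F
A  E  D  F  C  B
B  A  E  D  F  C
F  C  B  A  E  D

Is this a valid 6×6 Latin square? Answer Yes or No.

Each row is a permutation of the 6 symbols, and so is each column.

Yes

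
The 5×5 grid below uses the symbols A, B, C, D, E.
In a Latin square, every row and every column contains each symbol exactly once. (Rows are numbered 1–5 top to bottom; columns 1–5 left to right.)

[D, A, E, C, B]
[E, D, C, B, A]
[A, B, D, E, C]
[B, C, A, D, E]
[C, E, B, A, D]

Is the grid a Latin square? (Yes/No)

Each row is a permutation of the 5 symbols, and so is each column.

Yes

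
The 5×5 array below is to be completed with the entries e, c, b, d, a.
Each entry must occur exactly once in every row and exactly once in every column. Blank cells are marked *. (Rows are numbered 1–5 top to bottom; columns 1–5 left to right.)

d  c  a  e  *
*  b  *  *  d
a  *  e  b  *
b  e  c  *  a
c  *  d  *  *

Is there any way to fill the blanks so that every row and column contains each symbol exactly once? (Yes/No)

Row 2, column 3: row 2 together with column 3 already contain {e, c, b, d, a} — every symbol — so nothing can go there. The grid has no valid completion.

No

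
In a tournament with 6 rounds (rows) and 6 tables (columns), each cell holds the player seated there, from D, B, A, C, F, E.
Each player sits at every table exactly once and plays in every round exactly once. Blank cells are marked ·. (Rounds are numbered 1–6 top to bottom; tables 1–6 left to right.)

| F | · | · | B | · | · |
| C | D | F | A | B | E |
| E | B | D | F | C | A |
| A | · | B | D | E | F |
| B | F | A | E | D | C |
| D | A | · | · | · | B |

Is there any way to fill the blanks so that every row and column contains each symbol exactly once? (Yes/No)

Yes

No round or table among the givens repeats a symbol, and propagating forced cells runs into no contradiction.
One valid completion exists (for instance, F E C B A D / C D F A B E / E B D F C A / A C B D E F / B F A E D C / D A E C F B).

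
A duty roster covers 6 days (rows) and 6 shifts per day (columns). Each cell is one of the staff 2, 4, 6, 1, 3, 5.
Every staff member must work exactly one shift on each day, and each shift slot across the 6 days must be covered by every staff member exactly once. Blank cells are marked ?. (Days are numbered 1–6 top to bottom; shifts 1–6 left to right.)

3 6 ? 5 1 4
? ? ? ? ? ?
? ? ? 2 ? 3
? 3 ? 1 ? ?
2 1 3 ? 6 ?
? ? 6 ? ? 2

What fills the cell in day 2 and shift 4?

Day 1, shift 3: day 1 has {4, 6, 1, 3, 5} and shift 3 has {6, 3}, leaving only 2.
Day 5, shift 4: day 5 has {2, 6, 1, 3} and shift 4 has {2, 1, 5}, leaving only 4.
Day 5, shift 6: day 5 has {2, 4, 6, 1, 3} and shift 6 has {2, 4, 3}, leaving only 5.
Day 4, shift 6: day 4 has {1, 3} and shift 6 has {2, 4, 3, 5}, leaving only 6.
Day 2, shift 6: day 2 has {} and shift 6 has {2, 4, 6, 3, 5}, leaving only 1.
Day 6, shift 4: day 6 has {2, 6} and shift 4 has {2, 4, 1, 5}, leaving only 3.
Day 2 already has {1} and shift 4 already has {2, 4, 1, 3, 5}, so day 2, shift 4 must be 6.

6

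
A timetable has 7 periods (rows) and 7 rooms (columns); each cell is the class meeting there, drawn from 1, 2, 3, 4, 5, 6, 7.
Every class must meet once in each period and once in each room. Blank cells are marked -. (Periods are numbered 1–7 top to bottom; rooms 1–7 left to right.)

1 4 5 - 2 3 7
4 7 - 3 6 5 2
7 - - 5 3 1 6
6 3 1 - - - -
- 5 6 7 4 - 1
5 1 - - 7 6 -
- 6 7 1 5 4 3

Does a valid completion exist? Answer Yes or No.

No

Period 2, room 3: period 2 together with room 3 already contain {1, 2, 3, 4, 5, 6, 7} — every symbol — so nothing can go there. The grid has no valid completion.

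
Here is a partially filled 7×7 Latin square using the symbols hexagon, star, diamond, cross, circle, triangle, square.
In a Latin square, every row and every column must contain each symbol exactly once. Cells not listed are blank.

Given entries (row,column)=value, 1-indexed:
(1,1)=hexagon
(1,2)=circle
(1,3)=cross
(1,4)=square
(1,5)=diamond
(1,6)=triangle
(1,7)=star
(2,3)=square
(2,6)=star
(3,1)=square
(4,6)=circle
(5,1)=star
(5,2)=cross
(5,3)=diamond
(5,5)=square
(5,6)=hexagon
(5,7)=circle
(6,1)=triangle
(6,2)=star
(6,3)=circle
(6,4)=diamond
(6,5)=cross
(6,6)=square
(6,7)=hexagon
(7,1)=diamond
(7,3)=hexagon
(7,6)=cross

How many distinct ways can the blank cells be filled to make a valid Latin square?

9

Row 2, column 1: eliminating its row and column leaves {cross, circle}.
Row 2, column 2: eliminating its row and column leaves {hexagon, diamond, triangle}.
Row 2, column 4: eliminating its row and column leaves {hexagon, cross, circle, triangle}.
Row 2, column 5: eliminating its row and column leaves {hexagon, circle, triangle}.
Row 2, column 7: eliminating its row and column leaves {diamond, cross, triangle}.
Row 3, column 2: eliminating its row and column leaves {hexagon, diamond, triangle}.
Row 3, column 3: eliminating its row and column leaves {star, triangle}.
Row 3, column 4: eliminating its row and column leaves {hexagon, star, cross, circle, triangle}.
Row 3, column 5: eliminating its row and column leaves {hexagon, star, circle, triangle}.
Row 3, column 6: eliminating its row and column leaves {diamond}.
Row 3, column 7: eliminating its row and column leaves {diamond, cross, triangle}.
Row 4, column 1: eliminating its row and column leaves {cross}.
Row 4, column 2: eliminating its row and column leaves {hexagon, diamond, triangle, square}.
Row 4, column 3: eliminating its row and column leaves {star, triangle}.
Row 4, column 4: eliminating its row and column leaves {hexagon, star, cross, triangle}.
Row 4, column 5: eliminating its row and column leaves {hexagon, star, triangle}.
Row 4, column 7: eliminating its row and column leaves {diamond, cross, triangle, square}.
Row 5, column 4: eliminating its row and column leaves {triangle}.
Row 7, column 2: eliminating its row and column leaves {triangle, square}.
Row 7, column 4: eliminating its row and column leaves {star, circle, triangle}.
Row 7, column 5: eliminating its row and column leaves {star, circle, triangle}.
Row 7, column 7: eliminating its row and column leaves {triangle, square}.
Enumerating the assignments across these blanks that avoid any row or column repeat gives 9 completions.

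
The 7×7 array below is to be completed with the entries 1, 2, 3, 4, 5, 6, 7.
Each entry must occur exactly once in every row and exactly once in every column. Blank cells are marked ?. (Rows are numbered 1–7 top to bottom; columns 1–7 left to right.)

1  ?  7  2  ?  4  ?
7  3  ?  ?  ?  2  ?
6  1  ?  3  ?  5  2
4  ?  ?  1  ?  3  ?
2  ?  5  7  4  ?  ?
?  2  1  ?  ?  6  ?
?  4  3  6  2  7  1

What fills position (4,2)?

Row 3, column 3: row 3 has {1, 2, 3, 5, 6} and column 3 has {1, 3, 5, 7}, leaving only 4.
Row 2, column 3: row 2 has {2, 3, 7} and column 3 has {1, 3, 4, 5, 7}, leaving only 6.
Row 3, column 5: row 3 has {1, 2, 3, 4, 5, 6} and column 5 has {2, 4}, leaving only 7.
Row 4, column 3: row 4 has {1, 3, 4} and column 3 has {1, 3, 4, 5, 6, 7}, leaving only 2.
Row 5, column 2: row 5 has {2, 4, 5, 7} and column 2 has {1, 2, 3, 4}, leaving only 6.
Row 1, column 2: row 1 has {1, 2, 4, 7} and column 2 has {1, 2, 3, 4, 6}, leaving only 5.
Row 4 already has {1, 2, 3, 4} and column 2 already has {1, 2, 3, 4, 5, 6}, so row 4, column 2 must be 7.

7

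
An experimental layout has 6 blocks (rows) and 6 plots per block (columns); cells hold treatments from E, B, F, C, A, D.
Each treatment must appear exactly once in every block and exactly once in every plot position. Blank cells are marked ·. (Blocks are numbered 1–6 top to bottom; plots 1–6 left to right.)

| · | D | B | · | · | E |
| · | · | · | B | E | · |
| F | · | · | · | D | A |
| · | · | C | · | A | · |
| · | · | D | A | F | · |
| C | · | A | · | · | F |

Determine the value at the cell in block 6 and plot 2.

Block 1, plot 1: block 1 has {E, B, D} and plot 1 has {F, C}, leaving only A.
Block 1, plot 5: block 1 has {E, B, A, D} and plot 5 has {E, F, A, D}, leaving only C.
Block 1, plot 4: block 1 has {E, B, C, A, D} and plot 4 has {B, A}, leaving only F.
Block 2, plot 1: block 2 has {E, B} and plot 1 has {F, C, A}, leaving only D.
Block 2, plot 3: block 2 has {E, B, D} and plot 3 has {B, C, A, D}, leaving only F.
Block 2, plot 6: block 2 has {E, B, F, D} and plot 6 has {E, F, A}, leaving only C.
Block 2, plot 2: block 2 has {E, B, F, C, D} and plot 2 has {D}, leaving only A.
Block 3, plot 3: block 3 has {F, A, D} and plot 3 has {B, F, C, A, D}, leaving only E.
Block 3, plot 4: block 3 has {E, F, A, D} and plot 4 has {B, F, A}, leaving only C.
Block 3, plot 2: block 3 has {E, F, C, A, D} and plot 2 has {A, D}, leaving only B.
Block 6 already has {F, C, A} and plot 2 already has {B, A, D}, so block 6, plot 2 must be E.

E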